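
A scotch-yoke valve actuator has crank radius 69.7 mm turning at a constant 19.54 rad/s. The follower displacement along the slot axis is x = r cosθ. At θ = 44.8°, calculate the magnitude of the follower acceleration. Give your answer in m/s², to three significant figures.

ω = 19.54 rad/s
x = r cosθ ⇒ ẍ = −rω² cosθ (ω constant).
|a| = rω²|cosθ| = 0.0697·(19.54)²·|cos 44.8°| = 18.883 m/s².

18.9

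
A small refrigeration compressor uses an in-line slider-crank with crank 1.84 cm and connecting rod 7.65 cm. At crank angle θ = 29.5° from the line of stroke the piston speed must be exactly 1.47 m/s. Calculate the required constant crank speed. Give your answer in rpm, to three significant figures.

1280

For an in-line slider-crank, |v_piston| = rω|sinθ|·[1 + r cosθ/√(L² − r² sin²θ)].
With r = 0.0184 m, L = 0.0765 m, θ = 29.5°: the bracketed kinematic factor |dx/dθ| = 0.010971 m.
ω = v/|dx/dθ| = 1.47/0.010971 = 133.99 rad/s.
N = 60ω/(2π) = 1279.5 rpm.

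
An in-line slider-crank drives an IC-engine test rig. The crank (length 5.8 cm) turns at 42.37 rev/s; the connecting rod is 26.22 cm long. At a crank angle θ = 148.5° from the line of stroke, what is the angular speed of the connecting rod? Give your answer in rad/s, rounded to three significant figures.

50.5

ω = 266.2 rad/s (converted from 42.37 rev/s).
The rod makes angle φ with the slider axis where L sinφ = r sinθ; differentiating, L cosφ·φ̇ = r ω cosθ.
L cosφ = √(L² − r² sin²θ) = 0.26044 m.
|ω_rod| = r ω |cosθ| / √(L² − r² sin²θ) = 0.058·266.2·0.85264/0.26044 = 50.55 rad/s.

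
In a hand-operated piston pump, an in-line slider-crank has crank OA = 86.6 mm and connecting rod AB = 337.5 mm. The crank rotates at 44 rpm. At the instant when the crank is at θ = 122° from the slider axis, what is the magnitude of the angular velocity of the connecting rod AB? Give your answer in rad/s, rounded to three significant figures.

0.642

ω = 4.608 rad/s (converted from 44 rpm).
The rod makes angle φ with the slider axis where L sinφ = r sinθ; differentiating, L cosφ·φ̇ = r ω cosθ.
L cosφ = √(L² − r² sin²θ) = 0.32941 m.
|ω_rod| = r ω |cosθ| / √(L² − r² sin²θ) = 0.0866·4.608·0.52992/0.32941 = 0.6419 rad/s.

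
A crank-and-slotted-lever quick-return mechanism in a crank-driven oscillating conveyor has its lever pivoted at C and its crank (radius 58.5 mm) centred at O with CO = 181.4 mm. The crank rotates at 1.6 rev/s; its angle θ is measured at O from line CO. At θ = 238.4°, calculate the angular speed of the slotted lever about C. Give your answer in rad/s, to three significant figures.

0.853

ω = 10.05 rad/s (from 1.6 rev/s).
Crank pin A relative to C: A = (d + r cosθ, r sinθ); lever angle φ = atan2(r sinθ, d + r cosθ).
Differentiating tanφ: φ̇ = rω(d cosθ + r)/(d² + r² + 2dr cosθ).
d² + r² + 2dr cosθ = |CA|² = 0.0252072 m²;  d cosθ + r = -0.036551 m.
|ω_lever| = |0.0585·10.05·-0.036551| / 0.0252072 = 0.85277 rad/s.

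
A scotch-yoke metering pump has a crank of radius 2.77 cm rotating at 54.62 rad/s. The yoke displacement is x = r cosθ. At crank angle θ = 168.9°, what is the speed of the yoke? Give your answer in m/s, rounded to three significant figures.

0.291

ω = 54.62 rad/s
x = r cosθ ⇒ ẋ = −rω sinθ.
|v| = rω|sinθ| = 0.0277·54.62·|sin 168.9°| = 0.29128 m/s.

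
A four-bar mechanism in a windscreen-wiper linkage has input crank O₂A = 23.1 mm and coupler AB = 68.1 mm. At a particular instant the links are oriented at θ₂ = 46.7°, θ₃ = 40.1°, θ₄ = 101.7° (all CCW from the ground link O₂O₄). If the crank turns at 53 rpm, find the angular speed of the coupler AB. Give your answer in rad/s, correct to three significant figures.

1.75

ω₂ = 5.55 rad/s (from 53 rpm).
Differentiating the loop-closure r₂e^{iθ₂}+r₃e^{iθ₃}=r₁+r₄e^{iθ₄} gives r₂ω₂e^{iθ₂}+r₃ω₃e^{iθ₃}=r₄ω₄e^{iθ₄}.
Eliminating the other unknown: ω₃ = r₂ω₂ sin(θ₄−θ₂) / [r₃ sin(θ₃−θ₄)].
Numerator sine = +0.81915; denominator sine = -0.87965.
Result = 0.0231·5.55·(+0.81915) / (0.0681·(-0.87965)) = -1.7532 rad/s; magnitude 1.7532 rad/s.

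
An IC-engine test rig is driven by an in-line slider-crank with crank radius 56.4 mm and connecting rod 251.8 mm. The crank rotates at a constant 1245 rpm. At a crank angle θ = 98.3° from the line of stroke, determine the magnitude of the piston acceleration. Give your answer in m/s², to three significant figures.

ω = 2π·1245/60 = 130.4 rad/s
x(θ) = r cosθ + √(L² − r² sin²θ); with ω constant, a = ω²·d²x/dθ².
d²x/dθ² = −r cosθ − r²(cos2θ)/√u − r⁴ sin²2θ/(4u^{3/2}),  u = L² − r² sin²θ = 0.0602886 m².
Substituting r = 0.0564 m, L = 0.2518 m, θ = 98.3°: d²x/dθ² = +0.020543 m.
a = ω²·d²x/dθ² = (130.4)²·(+0.020543) = +349.19 m/s²;  |a| = 349.19 m/s².

349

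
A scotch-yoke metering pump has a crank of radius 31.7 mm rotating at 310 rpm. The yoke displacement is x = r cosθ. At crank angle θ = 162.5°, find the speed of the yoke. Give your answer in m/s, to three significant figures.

0.309

ω = 32.46 rad/s (from 310 rpm).
x = r cosθ ⇒ ẋ = −rω sinθ.
|v| = rω|sinθ| = 0.0317·32.46·|sin 162.5°| = 0.30945 m/s.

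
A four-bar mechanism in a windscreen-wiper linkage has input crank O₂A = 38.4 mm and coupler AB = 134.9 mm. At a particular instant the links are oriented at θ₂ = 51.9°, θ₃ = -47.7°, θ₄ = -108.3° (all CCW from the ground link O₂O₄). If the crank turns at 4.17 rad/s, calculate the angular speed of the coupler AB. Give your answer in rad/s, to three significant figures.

0.462

ω₂ = 4.17 rad/s
Differentiating the loop-closure r₂e^{iθ₂}+r₃e^{iθ₃}=r₁+r₄e^{iθ₄} gives r₂ω₂e^{iθ₂}+r₃ω₃e^{iθ₃}=r₄ω₄e^{iθ₄}.
Eliminating the other unknown: ω₃ = r₂ω₂ sin(θ₄−θ₂) / [r₃ sin(θ₃−θ₄)].
Numerator sine = -0.33874; denominator sine = +0.87121.
Result = 0.0384·4.17·(-0.33874) / (0.1349·(+0.87121)) = -0.46152 rad/s; magnitude 0.46152 rad/s.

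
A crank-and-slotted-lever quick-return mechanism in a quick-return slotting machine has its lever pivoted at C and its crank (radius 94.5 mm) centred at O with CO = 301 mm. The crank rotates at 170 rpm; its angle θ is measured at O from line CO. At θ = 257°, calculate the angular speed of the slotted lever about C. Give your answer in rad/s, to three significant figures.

ω = 17.8 rad/s (from 170 rpm).
Crank pin A relative to C: A = (d + r cosθ, r sinθ); lever angle φ = atan2(r sinθ, d + r cosθ).
Differentiating tanφ: φ̇ = rω(d cosθ + r)/(d² + r² + 2dr cosθ).
d² + r² + 2dr cosθ = |CA|² = 0.086734 m²;  d cosθ + r = +0.02679 m.
|ω_lever| = |0.0945·17.8·+0.02679| / 0.086734 = 0.51962 rad/s.

0.520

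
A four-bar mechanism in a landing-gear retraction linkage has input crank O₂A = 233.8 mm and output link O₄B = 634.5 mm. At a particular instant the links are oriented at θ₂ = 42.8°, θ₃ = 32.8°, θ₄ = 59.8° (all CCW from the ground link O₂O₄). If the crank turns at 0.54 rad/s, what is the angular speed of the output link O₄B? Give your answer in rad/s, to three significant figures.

0.0761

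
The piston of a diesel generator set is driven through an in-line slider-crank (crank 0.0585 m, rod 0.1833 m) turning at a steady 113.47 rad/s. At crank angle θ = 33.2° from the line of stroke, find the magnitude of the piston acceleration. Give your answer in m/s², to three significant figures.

ω = 113.5 rad/s
x(θ) = r cosθ + √(L² − r² sin²θ); with ω constant, a = ω²·d²x/dθ².
d²x/dθ² = −r cosθ − r²(cos2θ)/√u − r⁴ sin²2θ/(4u^{3/2}),  u = L² − r² sin²θ = 0.0325728 m².
Substituting r = 0.0585 m, L = 0.1833 m, θ = 33.2°: d²x/dθ² = -0.05696 m.
a = ω²·d²x/dθ² = (113.5)²·(-0.05696) = -733.39 m/s²;  |a| = 733.39 m/s².

733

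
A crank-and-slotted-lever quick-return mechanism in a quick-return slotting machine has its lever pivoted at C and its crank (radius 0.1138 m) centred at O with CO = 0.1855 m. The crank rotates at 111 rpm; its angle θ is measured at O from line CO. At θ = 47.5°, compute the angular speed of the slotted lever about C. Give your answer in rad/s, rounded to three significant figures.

4.17

ω = 11.62 rad/s (from 111 rpm).
Crank pin A relative to C: A = (d + r cosθ, r sinθ); lever angle φ = atan2(r sinθ, d + r cosθ).
Differentiating tanφ: φ̇ = rω(d cosθ + r)/(d² + r² + 2dr cosθ).
d² + r² + 2dr cosθ = |CA|² = 0.075884 m²;  d cosθ + r = +0.23912 m.
|ω_lever| = |0.1138·11.62·+0.23912| / 0.075884 = 4.1683 rad/s.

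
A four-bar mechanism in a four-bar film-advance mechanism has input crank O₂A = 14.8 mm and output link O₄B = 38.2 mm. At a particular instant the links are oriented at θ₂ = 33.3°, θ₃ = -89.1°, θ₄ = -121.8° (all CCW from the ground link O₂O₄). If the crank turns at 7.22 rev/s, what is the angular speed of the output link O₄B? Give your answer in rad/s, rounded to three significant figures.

27.5

ω₂ = 45.36 rad/s (from 7.22 rev/s).
Differentiating the loop-closure r₂e^{iθ₂}+r₃e^{iθ₃}=r₁+r₄e^{iθ₄} gives r₂ω₂e^{iθ₂}+r₃ω₃e^{iθ₃}=r₄ω₄e^{iθ₄}.
Eliminating the other unknown: ω₄ = r₂ω₂ sin(θ₂−θ₃) / [r₄ sin(θ₄−θ₃)].
Numerator sine = +0.84433; denominator sine = -0.54024.
Result = 0.0148·45.36·(+0.84433) / (0.0382·(-0.54024)) = -27.469 rad/s; magnitude 27.469 rad/s.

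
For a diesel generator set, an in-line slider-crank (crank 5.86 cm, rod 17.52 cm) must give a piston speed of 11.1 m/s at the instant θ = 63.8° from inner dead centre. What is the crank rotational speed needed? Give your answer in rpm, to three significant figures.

1750

For an in-line slider-crank, |v_piston| = rω|sinθ|·[1 + r cosθ/√(L² − r² sin²θ)].
With r = 0.0586 m, L = 0.1752 m, θ = 63.8°: the bracketed kinematic factor |dx/dθ| = 0.060719 m.
ω = v/|dx/dθ| = 11.1/0.060719 = 182.81 rad/s.
N = 60ω/(2π) = 1745.7 rpm.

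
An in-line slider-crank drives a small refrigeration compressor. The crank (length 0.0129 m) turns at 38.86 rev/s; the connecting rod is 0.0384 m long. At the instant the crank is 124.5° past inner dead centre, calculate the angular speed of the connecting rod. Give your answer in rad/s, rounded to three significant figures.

48.3

ω = 244.2 rad/s (converted from 38.86 rev/s).
The rod makes angle φ with the slider axis where L sinφ = r sinθ; differentiating, L cosφ·φ̇ = r ω cosθ.
L cosφ = √(L² − r² sin²θ) = 0.036899 m.
|ω_rod| = r ω |cosθ| / √(L² − r² sin²θ) = 0.0129·244.2·0.56641/0.036899 = 48.349 rad/s.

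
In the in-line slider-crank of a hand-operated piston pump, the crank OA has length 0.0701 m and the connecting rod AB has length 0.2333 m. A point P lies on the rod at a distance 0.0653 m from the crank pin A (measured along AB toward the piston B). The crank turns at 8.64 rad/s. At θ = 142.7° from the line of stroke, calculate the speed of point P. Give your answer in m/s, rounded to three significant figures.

0.487

ω = 8.64 rad/s.  Crank-pin speed |V_A| = rω = 0.60566 m/s, perpendicular to OA.
Rod angle: sinφ = −(r/L) sinθ ⇒ φ = -10.491°; ω_rod = −rω cosθ/√(L²−r²sin²θ) = +2.1002 rad/s.
V_P = V_A + ω_rod × AP, with AP = 0.0653 m along the rod.
Components: V_Px = −rω sinθ − a·ω_rod·sinφ = -0.34205 m/s;  V_Py = rω cosθ + a·ω_rod·cosφ = -0.34694 m/s.
|V_P| = √(V_Px² + V_Py²) = 0.4872 m/s.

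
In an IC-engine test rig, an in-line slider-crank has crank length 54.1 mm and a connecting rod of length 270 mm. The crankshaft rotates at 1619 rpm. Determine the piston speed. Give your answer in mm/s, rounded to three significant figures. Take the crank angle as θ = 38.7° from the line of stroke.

6640

ω = 2π·1619/60 = 169.5 rad/s
For an in-line slider-crank, x = r cosθ + √(L² − r² sin²θ), so v = −rω sinθ·[1 + r cosθ/√(L² − r² sin²θ)].
With r = 0.0541 m, L = 0.27 m, θ = 38.7°: √(L² − r² sin²θ) = 0.26787 m.
v = −0.0541·169.5·0.62524·[1 + 0.0541·0.78043/0.26787] = -6.6387 m/s.
|v| = 6.6387 m/s = 6638.7 mm/s.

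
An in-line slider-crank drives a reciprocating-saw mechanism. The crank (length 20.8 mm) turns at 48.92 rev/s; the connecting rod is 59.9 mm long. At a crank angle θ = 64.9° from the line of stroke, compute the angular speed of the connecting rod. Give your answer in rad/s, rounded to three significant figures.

ω = 307.4 rad/s (converted from 48.92 rev/s).
The rod makes angle φ with the slider axis where L sinφ = r sinθ; differentiating, L cosφ·φ̇ = r ω cosθ.
L cosφ = √(L² − r² sin²θ) = 0.056861 m.
|ω_rod| = r ω |cosθ| / √(L² − r² sin²θ) = 0.0208·307.4·0.42420/0.056861 = 47.696 rad/s.

47.7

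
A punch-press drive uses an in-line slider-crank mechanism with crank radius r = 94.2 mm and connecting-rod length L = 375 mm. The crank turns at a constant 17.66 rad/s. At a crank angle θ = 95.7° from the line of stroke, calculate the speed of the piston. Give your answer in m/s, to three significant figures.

ω = 17.66 rad/s
For an in-line slider-crank, x = r cosθ + √(L² − r² sin²θ), so v = −rω sinθ·[1 + r cosθ/√(L² − r² sin²θ)].
With r = 0.0942 m, L = 0.375 m, θ = 95.7°: √(L² − r² sin²θ) = 0.3631 m.
v = −0.0942·17.66·0.99506·[1 + 0.0942·-0.09932/0.3631] = -1.6127 m/s.
|v| = 1.6127 m/s.

1.61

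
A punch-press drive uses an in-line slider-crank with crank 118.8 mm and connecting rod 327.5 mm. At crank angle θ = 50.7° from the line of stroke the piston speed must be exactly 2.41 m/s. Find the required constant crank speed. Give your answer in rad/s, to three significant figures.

21.2

For an in-line slider-crank, |v_piston| = rω|sinθ|·[1 + r cosθ/√(L² − r² sin²θ)].
With r = 0.1188 m, L = 0.3275 m, θ = 50.7°: the bracketed kinematic factor |dx/dθ| = 0.11394 m.
ω = v/|dx/dθ| = 2.41/0.11394 = 21.152 rad/s.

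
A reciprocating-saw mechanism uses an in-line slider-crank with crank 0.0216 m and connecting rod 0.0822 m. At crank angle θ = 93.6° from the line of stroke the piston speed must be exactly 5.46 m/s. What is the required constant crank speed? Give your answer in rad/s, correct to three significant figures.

For an in-line slider-crank, |v_piston| = rω|sinθ|·[1 + r cosθ/√(L² − r² sin²θ)].
With r = 0.0216 m, L = 0.0822 m, θ = 93.6°: the bracketed kinematic factor |dx/dθ| = 0.021189 m.
ω = v/|dx/dθ| = 5.46/0.021189 = 257.68 rad/s.

258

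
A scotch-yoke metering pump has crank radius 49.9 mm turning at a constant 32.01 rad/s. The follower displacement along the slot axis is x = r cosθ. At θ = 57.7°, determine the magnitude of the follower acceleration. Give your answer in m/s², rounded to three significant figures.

ω = 32.01 rad/s
x = r cosθ ⇒ ẍ = −rω² cosθ (ω constant).
|a| = rω²|cosθ| = 0.0499·(32.01)²·|cos 57.7°| = 27.321 m/s².

27.3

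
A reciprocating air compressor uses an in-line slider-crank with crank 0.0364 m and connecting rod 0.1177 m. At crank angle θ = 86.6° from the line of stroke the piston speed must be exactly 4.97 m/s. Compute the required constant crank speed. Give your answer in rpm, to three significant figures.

For an in-line slider-crank, |v_piston| = rω|sinθ|·[1 + r cosθ/√(L² − r² sin²θ)].
With r = 0.0364 m, L = 0.1177 m, θ = 86.6°: the bracketed kinematic factor |dx/dθ| = 0.037037 m.
ω = v/|dx/dθ| = 4.97/0.037037 = 134.19 rad/s.
N = 60ω/(2π) = 1281.4 rpm.

1280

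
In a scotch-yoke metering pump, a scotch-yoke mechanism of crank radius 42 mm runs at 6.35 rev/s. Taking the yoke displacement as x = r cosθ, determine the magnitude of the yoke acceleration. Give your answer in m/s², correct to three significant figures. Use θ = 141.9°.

ω = 39.9 rad/s (from 6.35 rev/s).
x = r cosθ ⇒ ẍ = −rω² cosθ (ω constant).
|a| = rω²|cosθ| = 0.042·(39.9)²·|cos 141.9°| = 52.613 m/s².

52.6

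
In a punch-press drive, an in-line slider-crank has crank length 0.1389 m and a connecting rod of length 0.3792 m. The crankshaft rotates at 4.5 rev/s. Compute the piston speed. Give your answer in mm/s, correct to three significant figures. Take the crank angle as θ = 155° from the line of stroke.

1100

ω = 2π·4.5 = 28.27 rad/s
For an in-line slider-crank, x = r cosθ + √(L² − r² sin²θ), so v = −rω sinθ·[1 + r cosθ/√(L² − r² sin²θ)].
With r = 0.1389 m, L = 0.3792 m, θ = 155°: √(L² − r² sin²θ) = 0.37463 m.
v = −0.1389·28.27·0.42262·[1 + 0.1389·-0.90631/0.37463] = -1.102 m/s.
|v| = 1.102 m/s = 1102 mm/s.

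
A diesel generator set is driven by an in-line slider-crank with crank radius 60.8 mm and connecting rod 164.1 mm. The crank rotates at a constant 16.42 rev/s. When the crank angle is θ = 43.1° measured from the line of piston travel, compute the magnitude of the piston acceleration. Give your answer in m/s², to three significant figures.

498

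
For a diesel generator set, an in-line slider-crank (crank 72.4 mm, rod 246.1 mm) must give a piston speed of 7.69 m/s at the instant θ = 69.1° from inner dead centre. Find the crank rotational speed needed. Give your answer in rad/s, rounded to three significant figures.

103

For an in-line slider-crank, |v_piston| = rω|sinθ|·[1 + r cosθ/√(L² − r² sin²θ)].
With r = 0.0724 m, L = 0.2461 m, θ = 69.1°: the bracketed kinematic factor |dx/dθ| = 0.075019 m.
ω = v/|dx/dθ| = 7.69/0.075019 = 102.51 rad/s.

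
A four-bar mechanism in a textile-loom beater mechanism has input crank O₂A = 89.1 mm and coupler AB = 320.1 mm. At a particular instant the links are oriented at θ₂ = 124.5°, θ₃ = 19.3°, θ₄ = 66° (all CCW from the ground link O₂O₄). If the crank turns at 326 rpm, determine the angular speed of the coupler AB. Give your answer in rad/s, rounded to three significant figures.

ω₂ = 34.14 rad/s (from 326 rpm).
Differentiating the loop-closure r₂e^{iθ₂}+r₃e^{iθ₃}=r₁+r₄e^{iθ₄} gives r₂ω₂e^{iθ₂}+r₃ω₃e^{iθ₃}=r₄ω₄e^{iθ₄}.
Eliminating the other unknown: ω₃ = r₂ω₂ sin(θ₄−θ₂) / [r₃ sin(θ₃−θ₄)].
Numerator sine = -0.85264; denominator sine = -0.72777.
Result = 0.0891·34.14·(-0.85264) / (0.3201·(-0.72777)) = +11.133 rad/s; magnitude 11.133 rad/s.

11.1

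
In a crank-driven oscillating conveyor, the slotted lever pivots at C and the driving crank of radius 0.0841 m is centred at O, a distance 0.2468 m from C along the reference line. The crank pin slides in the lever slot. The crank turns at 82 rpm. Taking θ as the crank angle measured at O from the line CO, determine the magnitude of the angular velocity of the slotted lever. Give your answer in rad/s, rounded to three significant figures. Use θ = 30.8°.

2.06

ω = 8.587 rad/s (from 82 rpm).
Crank pin A relative to C: A = (d + r cosθ, r sinθ); lever angle φ = atan2(r sinθ, d + r cosθ).
Differentiating tanφ: φ̇ = rω(d cosθ + r)/(d² + r² + 2dr cosθ).
d² + r² + 2dr cosθ = |CA|² = 0.10364 m²;  d cosθ + r = +0.29609 m.
|ω_lever| = |0.0841·8.587·+0.29609| / 0.10364 = 2.0632 rad/s.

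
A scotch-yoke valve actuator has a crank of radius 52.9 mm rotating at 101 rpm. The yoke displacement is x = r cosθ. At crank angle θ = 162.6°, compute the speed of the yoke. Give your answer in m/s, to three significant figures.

ω = 10.58 rad/s (from 101 rpm).
x = r cosθ ⇒ ẋ = −rω sinθ.
|v| = rω|sinθ| = 0.0529·10.58·|sin 162.6°| = 0.16732 m/s.

0.167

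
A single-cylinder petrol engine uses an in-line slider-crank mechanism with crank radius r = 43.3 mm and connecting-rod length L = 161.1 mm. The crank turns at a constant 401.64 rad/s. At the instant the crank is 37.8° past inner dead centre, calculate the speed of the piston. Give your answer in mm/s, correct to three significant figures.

13000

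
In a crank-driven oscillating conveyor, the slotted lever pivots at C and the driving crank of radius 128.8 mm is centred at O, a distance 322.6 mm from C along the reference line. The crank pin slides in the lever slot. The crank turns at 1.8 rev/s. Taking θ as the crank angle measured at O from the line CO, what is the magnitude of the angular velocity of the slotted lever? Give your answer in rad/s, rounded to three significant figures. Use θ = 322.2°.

3.00

ω = 11.31 rad/s (from 1.8 rev/s).
Crank pin A relative to C: A = (d + r cosθ, r sinθ); lever angle φ = atan2(r sinθ, d + r cosθ).
Differentiating tanφ: φ̇ = rω(d cosθ + r)/(d² + r² + 2dr cosθ).
d² + r² + 2dr cosθ = |CA|² = 0.186323 m²;  d cosθ + r = +0.3837 m.
|ω_lever| = |0.1288·11.31·+0.3837| / 0.186323 = 2.9998 rad/s.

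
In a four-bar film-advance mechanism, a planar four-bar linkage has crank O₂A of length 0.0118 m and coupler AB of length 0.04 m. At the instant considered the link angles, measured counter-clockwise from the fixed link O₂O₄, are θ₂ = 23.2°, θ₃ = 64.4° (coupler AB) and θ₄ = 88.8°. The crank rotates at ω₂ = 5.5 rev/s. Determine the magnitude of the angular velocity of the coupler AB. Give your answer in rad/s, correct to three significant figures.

22.5

ω₂ = 34.56 rad/s (from 5.5 rev/s).
Differentiating the loop-closure r₂e^{iθ₂}+r₃e^{iθ₃}=r₁+r₄e^{iθ₄} gives r₂ω₂e^{iθ₂}+r₃ω₃e^{iθ₃}=r₄ω₄e^{iθ₄}.
Eliminating the other unknown: ω₃ = r₂ω₂ sin(θ₄−θ₂) / [r₃ sin(θ₃−θ₄)].
Numerator sine = +0.91068; denominator sine = -0.41310.
Result = 0.0118·34.56·(+0.91068) / (0.04·(-0.41310)) = -22.474 rad/s; magnitude 22.474 rad/s.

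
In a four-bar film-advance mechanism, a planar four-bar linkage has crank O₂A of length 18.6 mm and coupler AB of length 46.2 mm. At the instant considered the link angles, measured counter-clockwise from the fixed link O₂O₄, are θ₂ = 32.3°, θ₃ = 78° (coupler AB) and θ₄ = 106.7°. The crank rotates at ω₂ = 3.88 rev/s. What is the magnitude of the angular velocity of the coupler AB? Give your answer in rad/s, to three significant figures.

19.7

ω₂ = 24.38 rad/s (from 3.88 rev/s).
Differentiating the loop-closure r₂e^{iθ₂}+r₃e^{iθ₃}=r₁+r₄e^{iθ₄} gives r₂ω₂e^{iθ₂}+r₃ω₃e^{iθ₃}=r₄ω₄e^{iθ₄}.
Eliminating the other unknown: ω₃ = r₂ω₂ sin(θ₄−θ₂) / [r₃ sin(θ₃−θ₄)].
Numerator sine = +0.96316; denominator sine = -0.48022.
Result = 0.0186·24.38·(+0.96316) / (0.0462·(-0.48022)) = -19.685 rad/s; magnitude 19.685 rad/s.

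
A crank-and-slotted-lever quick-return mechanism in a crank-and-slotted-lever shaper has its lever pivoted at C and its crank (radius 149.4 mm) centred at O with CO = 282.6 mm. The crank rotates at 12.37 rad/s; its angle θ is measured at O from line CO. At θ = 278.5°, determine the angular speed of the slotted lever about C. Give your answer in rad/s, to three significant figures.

3.08

ω = 12.37 rad/s
Crank pin A relative to C: A = (d + r cosθ, r sinθ); lever angle φ = atan2(r sinθ, d + r cosθ).
Differentiating tanφ: φ̇ = rω(d cosθ + r)/(d² + r² + 2dr cosθ).
d² + r² + 2dr cosθ = |CA|² = 0.114664 m²;  d cosθ + r = +0.19117 m.
|ω_lever| = |0.1494·12.37·+0.19117| / 0.114664 = 3.0812 rad/s.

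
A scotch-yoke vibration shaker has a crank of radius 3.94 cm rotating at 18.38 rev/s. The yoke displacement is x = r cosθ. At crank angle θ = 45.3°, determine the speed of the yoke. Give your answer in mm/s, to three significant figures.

3230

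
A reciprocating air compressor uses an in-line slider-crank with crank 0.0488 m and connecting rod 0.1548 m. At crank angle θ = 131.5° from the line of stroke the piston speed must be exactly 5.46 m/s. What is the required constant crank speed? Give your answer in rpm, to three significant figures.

For an in-line slider-crank, |v_piston| = rω|sinθ|·[1 + r cosθ/√(L² − r² sin²θ)].
With r = 0.0488 m, L = 0.1548 m, θ = 131.5°: the bracketed kinematic factor |dx/dθ| = 0.028692 m.
ω = v/|dx/dθ| = 5.46/0.028692 = 190.3 rad/s.
N = 60ω/(2π) = 1817.2 rpm.

1820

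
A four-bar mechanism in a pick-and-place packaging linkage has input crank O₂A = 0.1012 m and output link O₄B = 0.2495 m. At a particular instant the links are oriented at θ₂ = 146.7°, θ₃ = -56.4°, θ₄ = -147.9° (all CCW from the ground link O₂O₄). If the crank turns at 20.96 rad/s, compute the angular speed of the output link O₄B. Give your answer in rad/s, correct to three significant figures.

ω₂ = 20.96 rad/s
Differentiating the loop-closure r₂e^{iθ₂}+r₃e^{iθ₃}=r₁+r₄e^{iθ₄} gives r₂ω₂e^{iθ₂}+r₃ω₃e^{iθ₃}=r₄ω₄e^{iθ₄}.
Eliminating the other unknown: ω₄ = r₂ω₂ sin(θ₂−θ₃) / [r₄ sin(θ₄−θ₃)].
Numerator sine = -0.39234; denominator sine = -0.99966.
Result = 0.1012·20.96·(-0.39234) / (0.2495·(-0.99966)) = +3.3366 rad/s; magnitude 3.3366 rad/s.

3.34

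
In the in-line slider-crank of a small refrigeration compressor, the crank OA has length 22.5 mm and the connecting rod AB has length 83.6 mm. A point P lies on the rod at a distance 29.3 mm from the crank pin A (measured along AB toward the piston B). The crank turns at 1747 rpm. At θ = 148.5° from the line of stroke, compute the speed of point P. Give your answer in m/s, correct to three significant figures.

ω = 182.9 rad/s.  Crank-pin speed |V_A| = rω = 4.1163 m/s, perpendicular to OA.
Rod angle: sinφ = −(r/L) sinθ ⇒ φ = -8.084°; ω_rod = −rω cosθ/√(L²−r²sin²θ) = +42.403 rad/s.
V_P = V_A + ω_rod × AP, with AP = 0.0293 m along the rod.
Components: V_Px = −rω sinθ − a·ω_rod·sinφ = -1.976 m/s;  V_Py = rω cosθ + a·ω_rod·cosφ = -2.2796 m/s.
|V_P| = √(V_Px² + V_Py²) = 3.0169 m/s.

3.02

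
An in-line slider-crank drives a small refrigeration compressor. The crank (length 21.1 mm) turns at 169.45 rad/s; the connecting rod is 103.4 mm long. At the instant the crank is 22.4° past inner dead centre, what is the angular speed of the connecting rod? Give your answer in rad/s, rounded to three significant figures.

ω = 169.4 rad/s
The rod makes angle φ with the slider axis where L sinφ = r sinθ; differentiating, L cosφ·φ̇ = r ω cosθ.
L cosφ = √(L² − r² sin²θ) = 0.10309 m.
|ω_rod| = r ω |cosθ| / √(L² − r² sin²θ) = 0.0211·169.4·0.92455/0.10309 = 32.066 rad/s.

32.1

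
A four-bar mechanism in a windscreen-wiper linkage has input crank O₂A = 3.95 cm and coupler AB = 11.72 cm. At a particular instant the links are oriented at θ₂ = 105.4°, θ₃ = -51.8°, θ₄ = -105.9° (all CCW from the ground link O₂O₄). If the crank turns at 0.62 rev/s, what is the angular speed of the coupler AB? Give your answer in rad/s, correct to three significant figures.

ω₂ = 3.896 rad/s (from 0.62 rev/s).
Differentiating the loop-closure r₂e^{iθ₂}+r₃e^{iθ₃}=r₁+r₄e^{iθ₄} gives r₂ω₂e^{iθ₂}+r₃ω₃e^{iθ₃}=r₄ω₄e^{iθ₄}.
Eliminating the other unknown: ω₃ = r₂ω₂ sin(θ₄−θ₂) / [r₃ sin(θ₃−θ₄)].
Numerator sine = +0.51952; denominator sine = +0.81004.
Result = 0.0395·3.896·(+0.51952) / (0.1172·(+0.81004)) = +0.84204 rad/s; magnitude 0.84204 rad/s.

0.842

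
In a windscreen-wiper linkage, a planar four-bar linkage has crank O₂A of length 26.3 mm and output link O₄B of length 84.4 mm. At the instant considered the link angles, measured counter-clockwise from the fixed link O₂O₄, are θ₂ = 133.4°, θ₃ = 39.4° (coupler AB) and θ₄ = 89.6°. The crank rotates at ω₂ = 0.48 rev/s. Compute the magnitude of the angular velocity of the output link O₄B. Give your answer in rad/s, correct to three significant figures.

ω₂ = 3.016 rad/s (from 0.48 rev/s).
Differentiating the loop-closure r₂e^{iθ₂}+r₃e^{iθ₃}=r₁+r₄e^{iθ₄} gives r₂ω₂e^{iθ₂}+r₃ω₃e^{iθ₃}=r₄ω₄e^{iθ₄}.
Eliminating the other unknown: ω₄ = r₂ω₂ sin(θ₂−θ₃) / [r₄ sin(θ₄−θ₃)].
Numerator sine = +0.99756; denominator sine = +0.76828.
Result = 0.0263·3.016·(+0.99756) / (0.0844·(+0.76828)) = +1.2203 rad/s; magnitude 1.2203 rad/s.

1.22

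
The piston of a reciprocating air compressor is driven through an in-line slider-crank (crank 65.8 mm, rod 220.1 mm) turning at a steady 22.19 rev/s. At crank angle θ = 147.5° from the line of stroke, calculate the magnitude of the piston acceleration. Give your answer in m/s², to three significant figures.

908

ω = 2π·22.2 = 139.4 rad/s
x(θ) = r cosθ + √(L² − r² sin²θ); with ω constant, a = ω²·d²x/dθ².
d²x/dθ² = −r cosθ − r²(cos2θ)/√u − r⁴ sin²2θ/(4u^{3/2}),  u = L² − r² sin²θ = 0.0471941 m².
Substituting r = 0.0658 m, L = 0.2201 m, θ = 147.5°: d²x/dθ² = +0.046697 m.
a = ω²·d²x/dθ² = (139.4)²·(+0.046697) = +907.74 m/s²;  |a| = 907.74 m/s².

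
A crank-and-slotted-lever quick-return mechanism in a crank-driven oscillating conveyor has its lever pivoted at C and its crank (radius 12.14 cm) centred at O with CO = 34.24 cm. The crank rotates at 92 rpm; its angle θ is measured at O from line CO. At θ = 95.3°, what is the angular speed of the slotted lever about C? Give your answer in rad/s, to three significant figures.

0.845

ω = 9.634 rad/s (from 92 rpm).
Crank pin A relative to C: A = (d + r cosθ, r sinθ); lever angle φ = atan2(r sinθ, d + r cosθ).
Differentiating tanφ: φ̇ = rω(d cosθ + r)/(d² + r² + 2dr cosθ).
d² + r² + 2dr cosθ = |CA|² = 0.124297 m²;  d cosθ + r = +0.089772 m.
|ω_lever| = |0.1214·9.634·+0.089772| / 0.124297 = 0.84473 rad/s.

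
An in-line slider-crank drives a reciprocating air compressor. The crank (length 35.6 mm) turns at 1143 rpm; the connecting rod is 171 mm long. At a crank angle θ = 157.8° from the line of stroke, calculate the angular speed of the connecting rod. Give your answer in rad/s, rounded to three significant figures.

23.1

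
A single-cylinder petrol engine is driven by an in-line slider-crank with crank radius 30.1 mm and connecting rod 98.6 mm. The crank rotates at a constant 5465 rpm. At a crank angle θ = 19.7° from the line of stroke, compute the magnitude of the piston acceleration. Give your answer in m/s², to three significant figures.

11600

ω = 2π·5465/60 = 572.3 rad/s
x(θ) = r cosθ + √(L² − r² sin²θ); with ω constant, a = ω²·d²x/dθ².
d²x/dθ² = −r cosθ − r²(cos2θ)/√u − r⁴ sin²2θ/(4u^{3/2}),  u = L² − r² sin²θ = 0.00961901 m².
Substituting r = 0.0301 m, L = 0.0986 m, θ = 19.7°: d²x/dθ² = -0.035564 m.
a = ω²·d²x/dθ² = (572.3)²·(-0.035564) = -11648 m/s²;  |a| = 11648 m/s².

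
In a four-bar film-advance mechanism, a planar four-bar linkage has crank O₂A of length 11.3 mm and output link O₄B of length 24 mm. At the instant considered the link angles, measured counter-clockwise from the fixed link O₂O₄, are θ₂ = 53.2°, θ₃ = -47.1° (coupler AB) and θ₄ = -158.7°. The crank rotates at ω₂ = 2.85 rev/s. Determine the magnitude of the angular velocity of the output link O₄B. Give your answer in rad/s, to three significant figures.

ω₂ = 17.91 rad/s (from 2.85 rev/s).
Differentiating the loop-closure r₂e^{iθ₂}+r₃e^{iθ₃}=r₁+r₄e^{iθ₄} gives r₂ω₂e^{iθ₂}+r₃ω₃e^{iθ₃}=r₄ω₄e^{iθ₄}.
Eliminating the other unknown: ω₄ = r₂ω₂ sin(θ₂−θ₃) / [r₄ sin(θ₄−θ₃)].
Numerator sine = +0.98389; denominator sine = -0.92978.
Result = 0.0113·17.91·(+0.98389) / (0.024·(-0.92978)) = -8.9219 rad/s; magnitude 8.9219 rad/s.

8.92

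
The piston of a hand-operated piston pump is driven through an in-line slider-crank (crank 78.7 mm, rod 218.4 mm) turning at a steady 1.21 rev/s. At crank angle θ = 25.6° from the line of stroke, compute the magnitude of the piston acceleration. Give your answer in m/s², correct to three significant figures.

5.18

ω = 2π·1.21 = 7.603 rad/s
x(θ) = r cosθ + √(L² − r² sin²θ); with ω constant, a = ω²·d²x/dθ².
d²x/dθ² = −r cosθ − r²(cos2θ)/√u − r⁴ sin²2θ/(4u^{3/2}),  u = L² − r² sin²θ = 0.0465422 m².
Substituting r = 0.0787 m, L = 0.2184 m, θ = 25.6°: d²x/dθ² = -0.089544 m.
a = ω²·d²x/dθ² = (7.603)²·(-0.089544) = -5.1757 m/s²;  |a| = 5.1757 m/s².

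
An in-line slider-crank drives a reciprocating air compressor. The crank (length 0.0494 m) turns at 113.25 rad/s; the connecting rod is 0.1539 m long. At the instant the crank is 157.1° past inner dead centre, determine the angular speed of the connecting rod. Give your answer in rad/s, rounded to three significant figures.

ω = 113.2 rad/s
The rod makes angle φ with the slider axis where L sinφ = r sinθ; differentiating, L cosφ·φ̇ = r ω cosθ.
L cosφ = √(L² − r² sin²θ) = 0.15269 m.
|ω_rod| = r ω |cosθ| / √(L² − r² sin²θ) = 0.0494·113.2·0.92119/0.15269 = 33.751 rad/s.

33.8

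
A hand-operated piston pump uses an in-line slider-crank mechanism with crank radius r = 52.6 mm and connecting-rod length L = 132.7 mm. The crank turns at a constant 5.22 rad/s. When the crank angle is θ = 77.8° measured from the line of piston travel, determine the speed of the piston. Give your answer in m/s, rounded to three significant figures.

0.293

ω = 5.22 rad/s
For an in-line slider-crank, x = r cosθ + √(L² − r² sin²θ), so v = −rω sinθ·[1 + r cosθ/√(L² − r² sin²θ)].
With r = 0.0526 m, L = 0.1327 m, θ = 77.8°: √(L² − r² sin²θ) = 0.12234 m.
v = −0.0526·5.22·0.97742·[1 + 0.0526·0.21132/0.12234] = -0.29276 m/s.
|v| = 0.29276 m/s.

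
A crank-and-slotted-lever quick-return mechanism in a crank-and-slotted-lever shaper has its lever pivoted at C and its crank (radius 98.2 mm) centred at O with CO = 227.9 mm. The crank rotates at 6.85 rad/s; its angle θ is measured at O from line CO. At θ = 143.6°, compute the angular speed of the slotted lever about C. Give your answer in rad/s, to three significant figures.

ω = 6.85 rad/s
Crank pin A relative to C: A = (d + r cosθ, r sinθ); lever angle φ = atan2(r sinθ, d + r cosθ).
Differentiating tanφ: φ̇ = rω(d cosθ + r)/(d² + r² + 2dr cosθ).
d² + r² + 2dr cosθ = |CA|² = 0.025555 m²;  d cosθ + r = -0.085235 m.
|ω_lever| = |0.0982·6.85·-0.085235| / 0.025555 = 2.2436 rad/s.

2.24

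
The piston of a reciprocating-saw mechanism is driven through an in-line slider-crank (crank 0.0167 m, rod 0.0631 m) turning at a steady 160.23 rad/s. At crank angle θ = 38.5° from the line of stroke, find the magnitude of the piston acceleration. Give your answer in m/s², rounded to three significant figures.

363

ω = 160.2 rad/s
x(θ) = r cosθ + √(L² − r² sin²θ); with ω constant, a = ω²·d²x/dθ².
d²x/dθ² = −r cosθ − r²(cos2θ)/√u − r⁴ sin²2θ/(4u^{3/2}),  u = L² − r² sin²θ = 0.00387353 m².
Substituting r = 0.0167 m, L = 0.0631 m, θ = 38.5°: d²x/dθ² = -0.014154 m.
a = ω²·d²x/dθ² = (160.2)²·(-0.014154) = -363.39 m/s²;  |a| = 363.39 m/s².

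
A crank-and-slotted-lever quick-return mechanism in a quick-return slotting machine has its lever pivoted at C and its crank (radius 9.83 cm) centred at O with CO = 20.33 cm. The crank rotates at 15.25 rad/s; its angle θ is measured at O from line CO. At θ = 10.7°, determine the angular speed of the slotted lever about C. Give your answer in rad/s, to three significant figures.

ω = 15.25 rad/s
Crank pin A relative to C: A = (d + r cosθ, r sinθ); lever angle φ = atan2(r sinθ, d + r cosθ).
Differentiating tanφ: φ̇ = rω(d cosθ + r)/(d² + r² + 2dr cosθ).
d² + r² + 2dr cosθ = |CA|² = 0.0902676 m²;  d cosθ + r = +0.29807 m.
|ω_lever| = |0.0983·15.25·+0.29807| / 0.0902676 = 4.95 rad/s.

4.95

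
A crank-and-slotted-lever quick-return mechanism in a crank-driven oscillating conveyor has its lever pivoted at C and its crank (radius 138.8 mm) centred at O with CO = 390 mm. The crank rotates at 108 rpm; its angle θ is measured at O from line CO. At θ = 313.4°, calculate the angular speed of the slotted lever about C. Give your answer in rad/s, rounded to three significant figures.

2.60

ω = 11.31 rad/s (from 108 rpm).
Crank pin A relative to C: A = (d + r cosθ, r sinθ); lever angle φ = atan2(r sinθ, d + r cosθ).
Differentiating tanφ: φ̇ = rω(d cosθ + r)/(d² + r² + 2dr cosθ).
d² + r² + 2dr cosθ = |CA|² = 0.245752 m²;  d cosθ + r = +0.40676 m.
|ω_lever| = |0.1388·11.31·+0.40676| / 0.245752 = 2.5983 rad/s.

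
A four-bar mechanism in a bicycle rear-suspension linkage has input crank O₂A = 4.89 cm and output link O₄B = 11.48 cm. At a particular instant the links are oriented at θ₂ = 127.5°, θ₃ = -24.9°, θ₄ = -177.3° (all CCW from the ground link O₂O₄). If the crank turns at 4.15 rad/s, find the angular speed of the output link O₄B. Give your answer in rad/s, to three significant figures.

1.77

ω₂ = 4.15 rad/s
Differentiating the loop-closure r₂e^{iθ₂}+r₃e^{iθ₃}=r₁+r₄e^{iθ₄} gives r₂ω₂e^{iθ₂}+r₃ω₃e^{iθ₃}=r₄ω₄e^{iθ₄}.
Eliminating the other unknown: ω₄ = r₂ω₂ sin(θ₂−θ₃) / [r₄ sin(θ₄−θ₃)].
Numerator sine = +0.46330; denominator sine = -0.46330.
Result = 0.0489·4.15·(+0.46330) / (0.1148·(-0.46330)) = -1.7677 rad/s; magnitude 1.7677 rad/s.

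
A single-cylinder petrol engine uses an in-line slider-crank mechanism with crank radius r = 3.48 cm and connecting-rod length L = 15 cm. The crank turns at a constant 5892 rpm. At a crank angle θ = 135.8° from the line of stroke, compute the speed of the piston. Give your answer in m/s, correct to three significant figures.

ω = 2π·5892/60 = 617 rad/s
For an in-line slider-crank, x = r cosθ + √(L² − r² sin²θ), so v = −rω sinθ·[1 + r cosθ/√(L² − r² sin²θ)].
With r = 0.0348 m, L = 0.15 m, θ = 135.8°: √(L² − r² sin²θ) = 0.14802 m.
v = −0.0348·617·0.69717·[1 + 0.0348·-0.71691/0.14802] = -12.446 m/s.
|v| = 12.446 m/s.

12.4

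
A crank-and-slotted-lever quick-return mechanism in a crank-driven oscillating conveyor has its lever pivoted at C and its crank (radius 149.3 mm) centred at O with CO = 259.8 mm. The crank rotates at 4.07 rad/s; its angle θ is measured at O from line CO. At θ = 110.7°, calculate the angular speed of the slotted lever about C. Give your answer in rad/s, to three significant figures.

ω = 4.07 rad/s
Crank pin A relative to C: A = (d + r cosθ, r sinθ); lever angle φ = atan2(r sinθ, d + r cosθ).
Differentiating tanφ: φ̇ = rω(d cosθ + r)/(d² + r² + 2dr cosθ).
d² + r² + 2dr cosθ = |CA|² = 0.0623653 m²;  d cosθ + r = +0.057467 m.
|ω_lever| = |0.1493·4.07·+0.057467| / 0.0623653 = 0.55993 rad/s.

0.560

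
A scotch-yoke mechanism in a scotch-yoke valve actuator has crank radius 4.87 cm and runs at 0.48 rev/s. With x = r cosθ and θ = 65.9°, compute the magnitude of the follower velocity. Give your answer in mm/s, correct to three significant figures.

ω = 3.016 rad/s (from 0.48 rev/s).
x = r cosθ ⇒ ẋ = −rω sinθ.
|v| = rω|sinθ| = 0.0487·3.016·|sin 65.9°| = 0.13407 m/s = 134.07 mm/s.

134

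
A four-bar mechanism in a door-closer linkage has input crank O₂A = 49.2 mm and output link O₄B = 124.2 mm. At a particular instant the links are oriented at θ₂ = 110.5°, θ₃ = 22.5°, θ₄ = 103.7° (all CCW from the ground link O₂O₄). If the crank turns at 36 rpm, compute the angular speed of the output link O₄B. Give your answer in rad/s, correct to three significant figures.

ω₂ = 3.77 rad/s (from 36 rpm).
Differentiating the loop-closure r₂e^{iθ₂}+r₃e^{iθ₃}=r₁+r₄e^{iθ₄} gives r₂ω₂e^{iθ₂}+r₃ω₃e^{iθ₃}=r₄ω₄e^{iθ₄}.
Eliminating the other unknown: ω₄ = r₂ω₂ sin(θ₂−θ₃) / [r₄ sin(θ₄−θ₃)].
Numerator sine = +0.99939; denominator sine = +0.98823.
Result = 0.0492·3.77·(+0.99939) / (0.1242·(+0.98823)) = +1.5103 rad/s; magnitude 1.5103 rad/s.

1.51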